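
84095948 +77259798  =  161355746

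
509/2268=509/2268 = 0.22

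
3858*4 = 15432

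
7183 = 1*7183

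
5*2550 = 12750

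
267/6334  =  267/6334=0.04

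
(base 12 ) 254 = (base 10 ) 352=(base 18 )11A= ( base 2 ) 101100000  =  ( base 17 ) 13c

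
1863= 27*69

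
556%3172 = 556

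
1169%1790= 1169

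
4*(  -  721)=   -  2884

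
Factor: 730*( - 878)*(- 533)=341621020 = 2^2 *5^1*13^1*41^1*73^1*439^1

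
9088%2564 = 1396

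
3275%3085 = 190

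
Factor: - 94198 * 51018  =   -2^2*3^1*11^1*13^1*773^1 * 3623^1 = - 4805793564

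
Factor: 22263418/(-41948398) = -37^1*103^( - 1)*269^( - 1 )*757^( - 1 )*300857^1 = - 11131709/20974199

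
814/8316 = 37/378 =0.10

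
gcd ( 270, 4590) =270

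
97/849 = 97/849=0.11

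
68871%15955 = 5051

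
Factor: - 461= - 461^1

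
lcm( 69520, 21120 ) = 1668480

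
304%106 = 92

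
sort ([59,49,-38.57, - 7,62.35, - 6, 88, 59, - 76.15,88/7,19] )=[ - 76.15,-38.57, - 7, - 6,  88/7,19, 49,59, 59 , 62.35  ,  88 ]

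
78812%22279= 11975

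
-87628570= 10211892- 97840462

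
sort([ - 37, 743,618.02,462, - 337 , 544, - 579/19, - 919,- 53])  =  [  -  919, -337,-53, - 37, - 579/19 , 462, 544, 618.02,743]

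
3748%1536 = 676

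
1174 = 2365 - 1191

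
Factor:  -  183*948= - 173484 = -  2^2*3^2* 61^1*79^1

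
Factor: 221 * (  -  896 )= - 198016=-2^7*7^1*13^1*17^1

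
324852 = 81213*4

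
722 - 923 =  - 201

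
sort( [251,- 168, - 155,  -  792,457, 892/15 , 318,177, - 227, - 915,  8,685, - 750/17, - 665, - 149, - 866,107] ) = [ - 915, - 866,  -  792, - 665, - 227, - 168,  -  155, - 149, - 750/17, 8,892/15,107, 177,251,318,457,685] 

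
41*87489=3587049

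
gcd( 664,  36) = 4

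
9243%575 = 43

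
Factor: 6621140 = 2^2*5^1*43^1*7699^1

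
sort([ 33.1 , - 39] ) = [ - 39,33.1 ] 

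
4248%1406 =30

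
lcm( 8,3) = 24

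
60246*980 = 59041080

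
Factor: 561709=43^1*13063^1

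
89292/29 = 3079 + 1/29 = 3079.03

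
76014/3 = 25338 = 25338.00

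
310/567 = 310/567= 0.55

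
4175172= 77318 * 54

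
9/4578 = 3/1526 = 0.00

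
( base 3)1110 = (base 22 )1H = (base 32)17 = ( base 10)39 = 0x27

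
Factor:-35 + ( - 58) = - 93 = - 3^1*31^1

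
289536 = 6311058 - 6021522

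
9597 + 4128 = 13725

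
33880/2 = 16940 = 16940.00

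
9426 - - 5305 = 14731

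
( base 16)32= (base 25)20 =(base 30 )1k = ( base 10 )50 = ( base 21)28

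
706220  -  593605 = 112615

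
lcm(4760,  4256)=361760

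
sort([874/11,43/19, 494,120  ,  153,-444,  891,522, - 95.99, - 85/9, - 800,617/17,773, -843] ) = [ - 843, - 800,-444, - 95.99, - 85/9,43/19, 617/17,874/11 , 120, 153,494, 522,773,891]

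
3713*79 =293327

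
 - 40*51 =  - 2040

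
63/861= 3/41 = 0.07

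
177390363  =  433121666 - 255731303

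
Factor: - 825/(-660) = 5/4 = 2^( - 2)*5^1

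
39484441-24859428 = 14625013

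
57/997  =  57/997=0.06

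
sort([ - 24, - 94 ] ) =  [ - 94,-24]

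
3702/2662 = 1 + 520/1331 = 1.39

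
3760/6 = 1880/3= 626.67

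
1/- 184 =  -1/184 = -0.01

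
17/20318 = 17/20318 = 0.00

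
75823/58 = 75823/58 = 1307.29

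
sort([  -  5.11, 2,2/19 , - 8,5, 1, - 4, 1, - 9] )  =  [ - 9, - 8, - 5.11, - 4, 2/19,1,1, 2, 5]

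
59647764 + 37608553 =97256317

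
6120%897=738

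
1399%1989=1399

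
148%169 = 148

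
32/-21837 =  -  32/21837 =- 0.00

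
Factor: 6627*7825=51856275= 3^1 * 5^2 * 47^2 * 313^1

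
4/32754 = 2/16377 = 0.00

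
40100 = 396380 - 356280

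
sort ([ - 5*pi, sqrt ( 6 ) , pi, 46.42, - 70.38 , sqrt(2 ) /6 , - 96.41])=[ - 96.41, - 70.38, - 5*pi, sqrt ( 2 )/6 , sqrt(6),pi,  46.42] 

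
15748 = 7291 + 8457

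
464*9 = 4176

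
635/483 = 1 + 152/483=1.31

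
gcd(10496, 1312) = 1312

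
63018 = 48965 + 14053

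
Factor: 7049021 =7^1 * 379^1*2657^1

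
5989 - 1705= 4284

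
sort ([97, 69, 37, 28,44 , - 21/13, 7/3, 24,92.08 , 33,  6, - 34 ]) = [ - 34, - 21/13, 7/3, 6, 24,28,  33, 37 , 44, 69,  92.08, 97 ]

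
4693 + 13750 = 18443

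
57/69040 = 57/69040 = 0.00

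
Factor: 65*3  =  3^1*5^1 *13^1 = 195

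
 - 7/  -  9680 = 7/9680 = 0.00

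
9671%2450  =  2321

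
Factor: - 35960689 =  - 1789^1*20101^1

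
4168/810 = 2084/405 =5.15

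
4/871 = 4/871 = 0.00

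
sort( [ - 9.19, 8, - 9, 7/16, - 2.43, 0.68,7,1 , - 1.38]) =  [ - 9.19,  -  9, - 2.43, - 1.38,7/16 , 0.68, 1, 7,  8 ]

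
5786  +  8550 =14336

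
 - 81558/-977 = 83 + 467/977 = 83.48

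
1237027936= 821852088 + 415175848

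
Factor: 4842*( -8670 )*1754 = -73633165560= - 2^3*3^3*  5^1 * 17^2*269^1*877^1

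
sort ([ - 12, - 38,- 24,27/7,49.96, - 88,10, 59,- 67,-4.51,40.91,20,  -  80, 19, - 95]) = [ - 95, - 88, - 80,-67,-38 , - 24, - 12 , - 4.51, 27/7, 10,19, 20,40.91,49.96, 59 ]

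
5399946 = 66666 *81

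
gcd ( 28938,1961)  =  53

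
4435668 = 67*66204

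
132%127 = 5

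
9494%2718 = 1340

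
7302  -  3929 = 3373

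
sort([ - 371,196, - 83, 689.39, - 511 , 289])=[ - 511, - 371, - 83,196,289,689.39]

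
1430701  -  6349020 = -4918319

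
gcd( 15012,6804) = 108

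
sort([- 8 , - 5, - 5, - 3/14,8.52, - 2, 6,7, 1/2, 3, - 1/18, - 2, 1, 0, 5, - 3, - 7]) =[-8, - 7,- 5, - 5, - 3, - 2, - 2,- 3/14, - 1/18,  0,1/2, 1,3 , 5, 6,7, 8.52 ]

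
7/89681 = 7/89681 = 0.00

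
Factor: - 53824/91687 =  - 2^6*29^2 *277^( - 1) * 331^( - 1) 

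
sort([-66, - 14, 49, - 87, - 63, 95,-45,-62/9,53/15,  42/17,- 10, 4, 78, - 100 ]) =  [-100,- 87, - 66, - 63 , - 45, - 14,  -  10, - 62/9,42/17, 53/15, 4, 49, 78, 95 ] 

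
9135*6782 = 61953570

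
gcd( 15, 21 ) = 3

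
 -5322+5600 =278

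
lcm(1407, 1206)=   8442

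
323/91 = 323/91=3.55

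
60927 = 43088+17839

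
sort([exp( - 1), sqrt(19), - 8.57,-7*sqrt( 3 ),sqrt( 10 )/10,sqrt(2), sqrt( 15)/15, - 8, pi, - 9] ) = [ - 7*sqrt (3), - 9, - 8.57,- 8, sqrt ( 15)/15, sqrt(10) /10, exp ( - 1), sqrt( 2),pi,sqrt( 19)] 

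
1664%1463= 201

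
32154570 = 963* 33390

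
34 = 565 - 531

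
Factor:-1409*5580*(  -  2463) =19364647860= 2^2*3^3*5^1*31^1*821^1*1409^1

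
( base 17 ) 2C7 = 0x315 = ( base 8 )1425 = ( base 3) 1002020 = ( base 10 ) 789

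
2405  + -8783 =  - 6378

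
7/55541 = 7/55541 = 0.00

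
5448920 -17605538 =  - 12156618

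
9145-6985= 2160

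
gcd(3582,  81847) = 1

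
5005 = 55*91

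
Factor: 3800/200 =19^1 = 19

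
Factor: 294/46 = 147/23 = 3^1*7^2*23^( - 1) 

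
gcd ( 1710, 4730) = 10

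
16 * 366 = 5856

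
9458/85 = 9458/85 =111.27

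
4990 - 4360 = 630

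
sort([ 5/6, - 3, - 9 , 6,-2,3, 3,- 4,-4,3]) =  [  -  9, - 4, - 4, - 3, - 2,5/6,3,3 , 3,6] 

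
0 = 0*8038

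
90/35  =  2 + 4/7=2.57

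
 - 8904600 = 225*( - 39576 ) 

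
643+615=1258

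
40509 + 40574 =81083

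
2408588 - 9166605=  - 6758017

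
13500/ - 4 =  - 3375/1 = - 3375.00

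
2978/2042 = 1 + 468/1021 = 1.46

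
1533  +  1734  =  3267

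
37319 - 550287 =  - 512968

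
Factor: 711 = 3^2*79^1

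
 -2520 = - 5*504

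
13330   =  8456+4874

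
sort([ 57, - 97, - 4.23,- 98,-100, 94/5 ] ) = [ - 100, - 98, - 97,  -  4.23,94/5,57 ]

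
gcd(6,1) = 1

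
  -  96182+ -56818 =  - 153000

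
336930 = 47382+289548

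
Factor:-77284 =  - 2^2*139^2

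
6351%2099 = 54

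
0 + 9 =9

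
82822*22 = 1822084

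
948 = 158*6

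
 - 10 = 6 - 16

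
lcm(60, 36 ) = 180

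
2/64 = 1/32 = 0.03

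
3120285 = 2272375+847910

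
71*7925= 562675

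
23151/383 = 60 + 171/383 = 60.45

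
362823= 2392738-2029915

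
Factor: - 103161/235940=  - 2^( - 2)*3^1*5^( - 1)*47^( - 1)*137^1 = - 411/940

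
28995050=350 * 82843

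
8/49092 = 2/12273  =  0.00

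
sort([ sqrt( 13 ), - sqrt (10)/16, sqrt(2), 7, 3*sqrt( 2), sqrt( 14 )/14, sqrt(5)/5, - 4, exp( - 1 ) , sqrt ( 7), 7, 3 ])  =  [ - 4, - sqrt(10) /16, sqrt(14 ) /14, exp( - 1),sqrt (5)/5 , sqrt(2 )  ,  sqrt( 7 ),3, sqrt( 13), 3*sqrt( 2),7, 7] 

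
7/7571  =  7/7571=0.00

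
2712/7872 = 113/328  =  0.34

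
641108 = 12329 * 52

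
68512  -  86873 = - 18361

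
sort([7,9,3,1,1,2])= [1, 1 , 2,3,7  ,  9]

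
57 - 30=27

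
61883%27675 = 6533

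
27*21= 567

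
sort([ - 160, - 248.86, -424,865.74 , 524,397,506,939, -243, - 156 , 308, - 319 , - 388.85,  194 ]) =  [ - 424, - 388.85, - 319, - 248.86, -243,-160, - 156, 194,308, 397,506, 524,865.74,939] 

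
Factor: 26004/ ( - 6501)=-4=- 2^2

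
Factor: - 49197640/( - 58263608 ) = 5^1 * 13^(  -  1 )*560227^(- 1)*1229941^1 =6149705/7282951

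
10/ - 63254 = -5/31627  =  -  0.00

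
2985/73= 2985/73 = 40.89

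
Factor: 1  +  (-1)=0^1 = 0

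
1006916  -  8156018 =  - 7149102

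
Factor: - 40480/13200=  - 46/15 = -2^1 *3^( - 1)*5^( - 1)*23^1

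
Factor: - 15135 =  - 3^1*5^1 * 1009^1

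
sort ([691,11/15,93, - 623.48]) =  [ - 623.48, 11/15,  93, 691]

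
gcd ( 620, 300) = 20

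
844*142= 119848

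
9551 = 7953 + 1598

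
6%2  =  0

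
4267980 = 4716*905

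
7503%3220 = 1063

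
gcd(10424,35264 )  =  8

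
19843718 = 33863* 586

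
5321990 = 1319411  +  4002579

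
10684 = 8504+2180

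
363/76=4 + 59/76 = 4.78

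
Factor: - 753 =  - 3^1*251^1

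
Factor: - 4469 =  -41^1*109^1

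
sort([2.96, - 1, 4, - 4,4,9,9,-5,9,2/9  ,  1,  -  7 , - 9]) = [ - 9, - 7, - 5, - 4, - 1, 2/9,1,2.96, 4,4,9, 9,9]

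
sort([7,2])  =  [2,7]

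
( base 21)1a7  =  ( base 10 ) 658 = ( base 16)292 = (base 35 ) is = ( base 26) p8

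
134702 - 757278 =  - 622576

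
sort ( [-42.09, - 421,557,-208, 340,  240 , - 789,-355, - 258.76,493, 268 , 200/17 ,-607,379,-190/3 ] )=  [-789,-607,-421,-355,- 258.76, - 208, - 190/3, - 42.09, 200/17, 240, 268,  340, 379 , 493,  557 ] 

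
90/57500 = 9/5750 = 0.00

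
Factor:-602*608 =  - 366016 = - 2^6*7^1*19^1*43^1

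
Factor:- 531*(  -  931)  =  3^2*7^2*  19^1 * 59^1 = 494361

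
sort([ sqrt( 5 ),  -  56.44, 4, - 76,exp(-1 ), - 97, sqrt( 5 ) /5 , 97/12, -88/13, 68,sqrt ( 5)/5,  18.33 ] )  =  [ - 97, - 76,- 56.44, - 88/13, exp( - 1 ),sqrt ( 5 )/5,sqrt( 5) /5, sqrt( 5), 4, 97/12,18.33,68 ]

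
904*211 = 190744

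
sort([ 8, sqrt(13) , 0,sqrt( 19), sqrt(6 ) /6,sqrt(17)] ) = [ 0, sqrt( 6 ) /6, sqrt( 13),sqrt( 17), sqrt( 19), 8] 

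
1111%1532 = 1111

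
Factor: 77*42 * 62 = 200508=2^2 * 3^1 * 7^2*11^1*31^1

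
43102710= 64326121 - 21223411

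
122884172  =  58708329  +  64175843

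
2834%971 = 892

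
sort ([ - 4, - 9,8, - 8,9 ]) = [ - 9, - 8, - 4, 8,9 ]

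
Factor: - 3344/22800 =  - 11/75 = -3^( - 1 )*5^( - 2 )* 11^1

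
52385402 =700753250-648367848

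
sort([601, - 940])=[ - 940,601]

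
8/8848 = 1/1106 = 0.00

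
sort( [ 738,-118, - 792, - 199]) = [  -  792, - 199 , - 118, 738]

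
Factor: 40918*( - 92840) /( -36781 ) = 2^4* 5^1*11^1*41^1*211^1*499^1*36781^( - 1)  =  3798827120/36781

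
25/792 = 25/792= 0.03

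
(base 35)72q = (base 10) 8671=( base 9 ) 12804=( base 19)1507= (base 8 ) 20737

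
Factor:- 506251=  -  506251^1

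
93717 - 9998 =83719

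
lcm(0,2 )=0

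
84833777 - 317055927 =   -  232222150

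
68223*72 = 4912056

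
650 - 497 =153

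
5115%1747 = 1621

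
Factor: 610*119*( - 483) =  - 35060970 = - 2^1*3^1*5^1*7^2* 17^1*23^1*61^1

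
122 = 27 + 95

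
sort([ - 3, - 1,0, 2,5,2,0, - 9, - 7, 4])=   [-9,- 7 ,-3, - 1,0, 0,2,2,  4,5 ]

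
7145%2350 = 95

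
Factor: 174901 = 174901^1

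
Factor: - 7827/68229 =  - 2609/22743 = -3^(-2 )*7^( - 1 )*19^(-2 ) * 2609^1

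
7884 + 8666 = 16550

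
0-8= - 8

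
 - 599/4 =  - 599/4 = -  149.75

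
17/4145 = 17/4145= 0.00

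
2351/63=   37 + 20/63 = 37.32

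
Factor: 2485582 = 2^1* 11^2*10271^1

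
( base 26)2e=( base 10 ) 66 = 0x42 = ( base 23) 2k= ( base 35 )1V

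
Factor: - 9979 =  - 17^1*587^1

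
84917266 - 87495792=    - 2578526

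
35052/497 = 35052/497= 70.53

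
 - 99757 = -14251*7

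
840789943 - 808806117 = 31983826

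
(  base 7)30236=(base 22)F32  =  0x1CA0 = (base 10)7328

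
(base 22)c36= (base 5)142010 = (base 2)1011011111000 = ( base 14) 2200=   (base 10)5880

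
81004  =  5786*14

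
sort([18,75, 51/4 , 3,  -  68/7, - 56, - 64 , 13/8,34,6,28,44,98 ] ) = [ - 64, - 56, - 68/7, 13/8, 3,6,51/4 , 18,28,34,44,75,98 ]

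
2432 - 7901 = -5469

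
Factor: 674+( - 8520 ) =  - 2^1*3923^1 = - 7846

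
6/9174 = 1/1529 = 0.00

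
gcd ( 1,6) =1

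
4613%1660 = 1293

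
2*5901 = 11802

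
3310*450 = 1489500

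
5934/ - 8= -742 + 1/4 = -  741.75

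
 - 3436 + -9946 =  - 13382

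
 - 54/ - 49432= 27/24716 = 0.00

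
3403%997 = 412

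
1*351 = 351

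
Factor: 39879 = 3^3*7^1*211^1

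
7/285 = 7/285 = 0.02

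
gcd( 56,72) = 8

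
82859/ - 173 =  - 82859/173 = - 478.95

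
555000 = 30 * 18500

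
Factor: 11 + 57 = 2^2 * 17^1 = 68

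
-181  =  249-430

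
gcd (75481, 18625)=1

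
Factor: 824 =2^3*103^1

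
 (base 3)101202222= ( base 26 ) bg4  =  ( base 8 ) 17260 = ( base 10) 7856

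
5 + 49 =54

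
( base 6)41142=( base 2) 1010101010110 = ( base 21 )c82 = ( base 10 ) 5462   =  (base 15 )1942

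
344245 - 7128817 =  - 6784572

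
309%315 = 309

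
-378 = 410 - 788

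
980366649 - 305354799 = 675011850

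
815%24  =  23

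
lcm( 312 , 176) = 6864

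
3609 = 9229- 5620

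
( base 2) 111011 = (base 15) 3e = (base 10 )59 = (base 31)1S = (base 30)1T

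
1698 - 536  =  1162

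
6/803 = 6/803  =  0.01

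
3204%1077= 1050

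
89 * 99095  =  8819455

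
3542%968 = 638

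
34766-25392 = 9374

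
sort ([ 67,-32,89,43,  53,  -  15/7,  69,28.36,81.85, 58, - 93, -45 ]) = [ - 93, - 45,  -  32,  -  15/7,  28.36, 43,53,58, 67,69 , 81.85,89 ]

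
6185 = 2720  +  3465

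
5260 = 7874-2614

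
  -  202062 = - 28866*7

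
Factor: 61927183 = 61927183^1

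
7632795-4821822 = 2810973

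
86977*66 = 5740482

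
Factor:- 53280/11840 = -9/2=   - 2^( - 1 )*3^2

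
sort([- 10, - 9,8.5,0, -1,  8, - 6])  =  [  -  10, - 9, - 6,-1,0,8  ,  8.5 ] 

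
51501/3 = 17167 = 17167.00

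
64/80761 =64/80761 =0.00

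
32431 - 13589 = 18842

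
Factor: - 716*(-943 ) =2^2*23^1*41^1*179^1  =  675188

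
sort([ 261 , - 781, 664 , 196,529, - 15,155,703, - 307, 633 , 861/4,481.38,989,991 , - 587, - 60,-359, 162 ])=[ - 781, - 587,  -  359,  -  307, - 60, - 15,155, 162, 196,861/4, 261,481.38,529,633, 664,703,989, 991 ] 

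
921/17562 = 307/5854  =  0.05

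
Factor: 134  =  2^1*67^1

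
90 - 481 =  - 391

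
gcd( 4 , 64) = 4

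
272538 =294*927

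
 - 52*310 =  - 16120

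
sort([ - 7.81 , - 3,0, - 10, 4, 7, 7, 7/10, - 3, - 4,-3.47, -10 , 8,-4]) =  [-10, - 10,  -  7.81, - 4, - 4, - 3.47,-3 , - 3, 0,7/10, 4,7, 7,8]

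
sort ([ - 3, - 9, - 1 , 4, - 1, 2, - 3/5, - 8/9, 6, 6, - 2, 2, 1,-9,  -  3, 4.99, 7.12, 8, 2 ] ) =[ - 9,  -  9,- 3, -3,-2,-1, - 1,-8/9,- 3/5, 1, 2, 2,2, 4,4.99,6, 6, 7.12, 8] 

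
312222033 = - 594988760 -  - 907210793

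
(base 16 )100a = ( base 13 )1B3B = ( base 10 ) 4106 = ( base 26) 61O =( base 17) e39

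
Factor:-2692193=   -  7^1*384599^1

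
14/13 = 14/13 = 1.08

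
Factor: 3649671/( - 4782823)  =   - 3^3*135173^1*4782823^( -1 )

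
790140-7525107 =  - 6734967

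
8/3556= 2/889 = 0.00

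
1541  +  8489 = 10030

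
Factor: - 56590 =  - 2^1*5^1*5659^1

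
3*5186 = 15558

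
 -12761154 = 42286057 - 55047211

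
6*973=5838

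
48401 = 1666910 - 1618509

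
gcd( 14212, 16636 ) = 4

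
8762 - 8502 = 260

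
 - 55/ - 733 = 55/733=0.08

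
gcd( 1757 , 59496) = 1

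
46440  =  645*72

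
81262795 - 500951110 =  - 419688315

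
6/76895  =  6/76895 = 0.00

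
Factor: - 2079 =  - 3^3*7^1*11^1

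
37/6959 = 37/6959 = 0.01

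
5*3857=19285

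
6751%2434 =1883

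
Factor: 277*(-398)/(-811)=2^1*199^1*277^1  *811^(-1)= 110246/811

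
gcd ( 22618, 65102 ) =86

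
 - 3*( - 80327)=240981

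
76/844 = 19/211 =0.09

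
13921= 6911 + 7010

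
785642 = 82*9581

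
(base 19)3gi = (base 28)1m5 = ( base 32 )1BT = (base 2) 10101111101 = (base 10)1405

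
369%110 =39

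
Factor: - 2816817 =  - 3^1*938939^1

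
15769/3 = 5256 + 1/3  =  5256.33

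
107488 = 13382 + 94106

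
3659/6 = 3659/6 = 609.83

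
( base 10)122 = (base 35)3H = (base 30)42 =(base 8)172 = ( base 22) 5C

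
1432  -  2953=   -  1521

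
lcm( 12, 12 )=12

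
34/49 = 34/49 = 0.69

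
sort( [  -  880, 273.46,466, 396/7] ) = [ - 880,396/7, 273.46,466]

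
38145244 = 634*60166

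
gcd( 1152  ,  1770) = 6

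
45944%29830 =16114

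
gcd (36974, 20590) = 2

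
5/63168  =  5/63168 = 0.00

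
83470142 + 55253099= 138723241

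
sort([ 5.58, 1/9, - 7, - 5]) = [ - 7, - 5,1/9,5.58]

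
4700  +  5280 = 9980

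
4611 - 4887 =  - 276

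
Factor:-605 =- 5^1*11^2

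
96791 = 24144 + 72647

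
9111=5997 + 3114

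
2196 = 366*6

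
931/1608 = 931/1608 =0.58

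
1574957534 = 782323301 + 792634233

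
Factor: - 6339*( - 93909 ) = 3^2*23^1*1361^1 * 2113^1 = 595289151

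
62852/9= 6983+5/9 = 6983.56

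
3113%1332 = 449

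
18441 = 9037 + 9404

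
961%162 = 151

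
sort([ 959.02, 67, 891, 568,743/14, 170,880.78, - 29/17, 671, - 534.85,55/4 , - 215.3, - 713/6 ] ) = [ - 534.85 , - 215.3,  -  713/6,-29/17,  55/4,743/14,67, 170, 568,671,880.78, 891,959.02]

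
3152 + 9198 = 12350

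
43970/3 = 14656 + 2/3 = 14656.67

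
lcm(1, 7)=7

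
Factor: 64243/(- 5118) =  - 2^( - 1)*3^(- 1) * 17^1*853^(-1 )*3779^1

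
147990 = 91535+56455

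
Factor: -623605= - 5^1 * 124721^1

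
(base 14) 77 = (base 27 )3O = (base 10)105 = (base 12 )89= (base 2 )1101001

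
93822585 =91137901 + 2684684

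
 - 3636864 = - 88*41328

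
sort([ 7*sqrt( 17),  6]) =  [6,7*sqrt(17)]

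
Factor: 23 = 23^1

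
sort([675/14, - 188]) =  [  -  188 , 675/14] 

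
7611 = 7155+456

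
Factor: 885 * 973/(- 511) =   -  3^1*5^1*59^1*73^(-1 )*139^1 =- 123015/73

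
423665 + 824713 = 1248378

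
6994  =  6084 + 910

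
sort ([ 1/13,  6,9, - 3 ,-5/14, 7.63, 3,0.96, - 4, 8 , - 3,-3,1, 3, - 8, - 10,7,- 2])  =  [ - 10,-8,-4, - 3,  -  3, - 3 , - 2, - 5/14,  1/13, 0.96, 1, 3,3,6, 7, 7.63, 8,9 ] 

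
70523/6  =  11753  +  5/6= 11753.83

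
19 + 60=79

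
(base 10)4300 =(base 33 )3VA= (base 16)10CC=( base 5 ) 114200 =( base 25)6m0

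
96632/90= 1073 +31/45= 1073.69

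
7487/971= 7487/971=7.71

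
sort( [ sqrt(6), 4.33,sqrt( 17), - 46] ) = [ - 46,sqrt( 6),sqrt(17),4.33] 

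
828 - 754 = 74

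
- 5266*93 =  - 489738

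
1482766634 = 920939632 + 561827002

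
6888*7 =48216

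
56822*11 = 625042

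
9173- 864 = 8309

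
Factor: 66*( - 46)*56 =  - 2^5*3^1*7^1*11^1*23^1 = -  170016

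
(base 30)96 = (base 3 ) 101020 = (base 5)2101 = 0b100010100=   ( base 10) 276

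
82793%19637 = 4245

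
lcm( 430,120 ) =5160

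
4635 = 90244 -85609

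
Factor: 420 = 2^2*3^1 *5^1*7^1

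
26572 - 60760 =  - 34188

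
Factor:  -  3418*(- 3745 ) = 2^1*5^1 * 7^1*107^1 * 1709^1 = 12800410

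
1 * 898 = 898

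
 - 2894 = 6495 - 9389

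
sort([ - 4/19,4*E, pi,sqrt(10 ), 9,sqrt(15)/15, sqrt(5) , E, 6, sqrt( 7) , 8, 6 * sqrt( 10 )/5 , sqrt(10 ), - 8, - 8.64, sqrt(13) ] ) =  [ - 8.64 , - 8, - 4/19,sqrt( 15)/15, sqrt(5), sqrt(7), E, pi , sqrt(10),sqrt( 10) , sqrt(13), 6*sqrt(10)/5,6, 8, 9 , 4 * E] 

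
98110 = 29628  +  68482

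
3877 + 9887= 13764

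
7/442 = 7/442 = 0.02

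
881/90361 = 881/90361 = 0.01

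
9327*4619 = 43081413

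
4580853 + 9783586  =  14364439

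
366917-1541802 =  - 1174885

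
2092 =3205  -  1113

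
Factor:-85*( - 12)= 2^2*3^1*5^1*17^1= 1020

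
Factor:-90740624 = -2^4*13^1*436253^1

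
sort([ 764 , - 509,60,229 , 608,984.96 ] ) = [ - 509,60,229,608,764,984.96 ]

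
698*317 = 221266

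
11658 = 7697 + 3961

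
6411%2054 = 249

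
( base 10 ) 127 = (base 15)87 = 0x7F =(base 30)47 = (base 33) 3S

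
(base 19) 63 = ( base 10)117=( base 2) 1110101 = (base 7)225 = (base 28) 45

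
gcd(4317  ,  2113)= 1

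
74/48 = 1 + 13/24 = 1.54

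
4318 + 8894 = 13212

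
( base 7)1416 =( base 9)673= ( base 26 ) L6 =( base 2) 1000101000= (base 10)552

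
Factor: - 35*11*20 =-2^2*5^2 * 7^1*11^1=   -  7700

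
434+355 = 789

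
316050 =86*3675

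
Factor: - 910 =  - 2^1*5^1*7^1*13^1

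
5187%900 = 687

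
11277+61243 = 72520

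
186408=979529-793121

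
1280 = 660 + 620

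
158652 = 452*351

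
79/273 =79/273 = 0.29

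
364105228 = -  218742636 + 582847864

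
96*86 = 8256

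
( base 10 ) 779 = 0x30b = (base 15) 36E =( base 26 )13P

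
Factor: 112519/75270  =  583/390= 2^( - 1)*3^( -1 )*5^(-1 )*11^1 * 13^( - 1)*53^1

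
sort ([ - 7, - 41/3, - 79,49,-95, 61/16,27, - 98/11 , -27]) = [ - 95,-79, - 27, - 41/3,-98/11, - 7,61/16, 27,  49 ] 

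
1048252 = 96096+952156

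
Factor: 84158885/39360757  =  5^1*19^1*97^(-1)*405781^ (-1 )*885883^1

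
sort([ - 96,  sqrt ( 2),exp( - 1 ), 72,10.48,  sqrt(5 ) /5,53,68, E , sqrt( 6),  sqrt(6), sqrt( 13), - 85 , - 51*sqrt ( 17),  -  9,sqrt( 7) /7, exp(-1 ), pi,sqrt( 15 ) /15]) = [ - 51*sqrt( 17), - 96,- 85, - 9,  sqrt( 15) /15,exp( - 1 ),exp (-1 ),sqrt(7 ) /7, sqrt(5)/5,sqrt(2), sqrt( 6 ), sqrt( 6), E, pi,sqrt ( 13),  10.48,53  ,  68, 72]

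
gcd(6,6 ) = 6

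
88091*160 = 14094560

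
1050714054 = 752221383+298492671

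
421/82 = 421/82  =  5.13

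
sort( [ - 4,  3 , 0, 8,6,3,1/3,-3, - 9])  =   [ - 9, - 4, - 3,0, 1/3,3,3,  6,8] 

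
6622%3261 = 100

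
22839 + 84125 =106964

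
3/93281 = 3/93281 = 0.00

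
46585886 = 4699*9914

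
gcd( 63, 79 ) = 1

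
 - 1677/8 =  - 1677/8  =  -209.62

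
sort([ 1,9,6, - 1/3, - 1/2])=[ - 1/2,-1/3, 1, 6,9]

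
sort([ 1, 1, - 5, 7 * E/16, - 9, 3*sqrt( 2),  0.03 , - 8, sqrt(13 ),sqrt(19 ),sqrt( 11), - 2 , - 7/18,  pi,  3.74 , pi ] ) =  [ - 9,  -  8, -5, - 2,-7/18,  0.03 , 1, 1,7*E/16,pi,pi,  sqrt( 11),sqrt(13),  3.74,  3*sqrt (2),  sqrt( 19) ] 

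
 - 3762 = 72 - 3834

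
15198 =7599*2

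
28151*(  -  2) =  - 56302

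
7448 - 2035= 5413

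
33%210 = 33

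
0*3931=0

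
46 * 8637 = 397302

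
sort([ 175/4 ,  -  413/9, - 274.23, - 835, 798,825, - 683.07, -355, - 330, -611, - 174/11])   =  [ - 835,  -  683.07, -611, - 355,-330,-274.23, - 413/9, - 174/11,  175/4, 798 , 825] 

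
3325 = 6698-3373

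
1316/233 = 1316/233= 5.65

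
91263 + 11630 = 102893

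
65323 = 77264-11941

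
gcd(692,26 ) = 2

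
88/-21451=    - 1 + 21363/21451 = - 0.00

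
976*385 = 375760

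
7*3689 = 25823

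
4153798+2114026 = 6267824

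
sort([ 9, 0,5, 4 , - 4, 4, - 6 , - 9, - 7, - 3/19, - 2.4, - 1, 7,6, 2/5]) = [ - 9, - 7 , - 6, - 4, - 2.4, - 1 , - 3/19, 0 , 2/5,4,4, 5, 6 , 7, 9 ] 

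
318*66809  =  21245262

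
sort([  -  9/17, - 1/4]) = [  -  9/17  , - 1/4]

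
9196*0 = 0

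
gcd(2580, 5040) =60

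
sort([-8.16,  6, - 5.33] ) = [ - 8.16,  -  5.33 , 6 ]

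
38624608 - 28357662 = 10266946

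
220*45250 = 9955000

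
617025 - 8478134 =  - 7861109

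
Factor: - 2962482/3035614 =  - 3^1*493747^1 *1517807^( -1) = - 1481241/1517807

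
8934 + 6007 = 14941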